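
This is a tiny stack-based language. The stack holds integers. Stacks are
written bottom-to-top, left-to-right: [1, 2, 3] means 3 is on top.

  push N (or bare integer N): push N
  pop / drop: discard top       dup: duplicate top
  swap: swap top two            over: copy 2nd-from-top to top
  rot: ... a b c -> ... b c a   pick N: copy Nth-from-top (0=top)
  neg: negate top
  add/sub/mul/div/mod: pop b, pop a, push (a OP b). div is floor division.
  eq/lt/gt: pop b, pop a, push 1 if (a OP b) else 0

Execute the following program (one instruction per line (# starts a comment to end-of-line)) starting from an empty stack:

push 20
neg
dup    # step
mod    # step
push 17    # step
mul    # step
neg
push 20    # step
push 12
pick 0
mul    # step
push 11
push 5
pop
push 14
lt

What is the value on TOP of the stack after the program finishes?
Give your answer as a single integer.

Answer: 1

Derivation:
After 'push 20': [20]
After 'neg': [-20]
After 'dup': [-20, -20]
After 'mod': [0]
After 'push 17': [0, 17]
After 'mul': [0]
After 'neg': [0]
After 'push 20': [0, 20]
After 'push 12': [0, 20, 12]
After 'pick 0': [0, 20, 12, 12]
After 'mul': [0, 20, 144]
After 'push 11': [0, 20, 144, 11]
After 'push 5': [0, 20, 144, 11, 5]
After 'pop': [0, 20, 144, 11]
After 'push 14': [0, 20, 144, 11, 14]
After 'lt': [0, 20, 144, 1]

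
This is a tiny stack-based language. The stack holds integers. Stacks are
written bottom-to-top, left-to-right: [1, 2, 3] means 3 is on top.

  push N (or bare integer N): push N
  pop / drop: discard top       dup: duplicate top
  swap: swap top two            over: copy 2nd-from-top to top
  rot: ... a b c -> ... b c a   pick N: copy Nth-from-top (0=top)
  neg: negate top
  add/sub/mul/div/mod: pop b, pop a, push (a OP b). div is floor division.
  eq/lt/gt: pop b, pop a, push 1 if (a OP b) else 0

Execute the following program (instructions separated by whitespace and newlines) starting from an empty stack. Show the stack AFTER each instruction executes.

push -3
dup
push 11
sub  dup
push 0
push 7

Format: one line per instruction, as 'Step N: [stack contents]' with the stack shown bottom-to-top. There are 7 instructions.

Step 1: [-3]
Step 2: [-3, -3]
Step 3: [-3, -3, 11]
Step 4: [-3, -14]
Step 5: [-3, -14, -14]
Step 6: [-3, -14, -14, 0]
Step 7: [-3, -14, -14, 0, 7]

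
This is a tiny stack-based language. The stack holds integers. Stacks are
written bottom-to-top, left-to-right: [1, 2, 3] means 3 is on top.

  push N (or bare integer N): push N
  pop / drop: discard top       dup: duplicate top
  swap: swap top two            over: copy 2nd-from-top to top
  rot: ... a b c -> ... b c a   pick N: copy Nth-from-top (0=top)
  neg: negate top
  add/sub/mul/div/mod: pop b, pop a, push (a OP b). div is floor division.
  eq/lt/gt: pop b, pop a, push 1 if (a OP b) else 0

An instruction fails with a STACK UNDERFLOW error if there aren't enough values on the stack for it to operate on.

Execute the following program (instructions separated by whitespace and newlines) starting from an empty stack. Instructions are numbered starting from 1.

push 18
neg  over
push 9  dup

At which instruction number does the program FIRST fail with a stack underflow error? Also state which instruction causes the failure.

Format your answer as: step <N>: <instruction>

Answer: step 3: over

Derivation:
Step 1 ('push 18'): stack = [18], depth = 1
Step 2 ('neg'): stack = [-18], depth = 1
Step 3 ('over'): needs 2 value(s) but depth is 1 — STACK UNDERFLOW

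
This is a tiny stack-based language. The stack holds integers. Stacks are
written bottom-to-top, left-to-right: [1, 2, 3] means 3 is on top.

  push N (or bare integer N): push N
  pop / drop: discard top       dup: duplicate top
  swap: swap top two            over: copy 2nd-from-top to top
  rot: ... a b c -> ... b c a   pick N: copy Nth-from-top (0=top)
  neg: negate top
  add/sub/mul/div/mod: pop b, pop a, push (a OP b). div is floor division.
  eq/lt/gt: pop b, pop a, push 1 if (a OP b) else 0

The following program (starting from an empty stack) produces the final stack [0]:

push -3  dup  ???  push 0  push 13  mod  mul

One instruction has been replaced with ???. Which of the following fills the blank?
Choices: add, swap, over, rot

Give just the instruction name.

Stack before ???: [-3, -3]
Stack after ???:  [-6]
Checking each choice:
  add: MATCH
  swap: produces [-3, 0]
  over: produces [-3, -3, 0]
  rot: stack underflow (need 3, have 2)


Answer: add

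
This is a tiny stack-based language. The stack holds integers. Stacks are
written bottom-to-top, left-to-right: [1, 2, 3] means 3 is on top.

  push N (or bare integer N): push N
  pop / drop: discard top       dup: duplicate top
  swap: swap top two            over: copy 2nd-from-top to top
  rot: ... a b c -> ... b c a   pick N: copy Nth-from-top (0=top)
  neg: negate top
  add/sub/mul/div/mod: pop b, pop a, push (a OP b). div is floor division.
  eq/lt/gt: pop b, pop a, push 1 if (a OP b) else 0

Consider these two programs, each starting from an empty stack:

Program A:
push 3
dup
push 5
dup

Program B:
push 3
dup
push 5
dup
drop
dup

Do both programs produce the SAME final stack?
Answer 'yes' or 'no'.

Answer: yes

Derivation:
Program A trace:
  After 'push 3': [3]
  After 'dup': [3, 3]
  After 'push 5': [3, 3, 5]
  After 'dup': [3, 3, 5, 5]
Program A final stack: [3, 3, 5, 5]

Program B trace:
  After 'push 3': [3]
  After 'dup': [3, 3]
  After 'push 5': [3, 3, 5]
  After 'dup': [3, 3, 5, 5]
  After 'drop': [3, 3, 5]
  After 'dup': [3, 3, 5, 5]
Program B final stack: [3, 3, 5, 5]
Same: yes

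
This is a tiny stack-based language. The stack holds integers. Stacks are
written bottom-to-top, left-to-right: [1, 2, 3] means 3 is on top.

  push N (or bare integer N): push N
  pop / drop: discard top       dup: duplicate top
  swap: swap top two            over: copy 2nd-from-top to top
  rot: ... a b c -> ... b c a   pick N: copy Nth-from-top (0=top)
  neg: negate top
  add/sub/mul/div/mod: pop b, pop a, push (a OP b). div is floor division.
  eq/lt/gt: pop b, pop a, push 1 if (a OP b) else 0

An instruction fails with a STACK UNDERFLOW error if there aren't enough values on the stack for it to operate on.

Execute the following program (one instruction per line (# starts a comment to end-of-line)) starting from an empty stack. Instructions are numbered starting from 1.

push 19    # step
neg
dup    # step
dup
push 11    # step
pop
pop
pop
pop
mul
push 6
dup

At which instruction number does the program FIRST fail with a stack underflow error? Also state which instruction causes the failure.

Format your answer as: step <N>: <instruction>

Answer: step 10: mul

Derivation:
Step 1 ('push 19'): stack = [19], depth = 1
Step 2 ('neg'): stack = [-19], depth = 1
Step 3 ('dup'): stack = [-19, -19], depth = 2
Step 4 ('dup'): stack = [-19, -19, -19], depth = 3
Step 5 ('push 11'): stack = [-19, -19, -19, 11], depth = 4
Step 6 ('pop'): stack = [-19, -19, -19], depth = 3
Step 7 ('pop'): stack = [-19, -19], depth = 2
Step 8 ('pop'): stack = [-19], depth = 1
Step 9 ('pop'): stack = [], depth = 0
Step 10 ('mul'): needs 2 value(s) but depth is 0 — STACK UNDERFLOW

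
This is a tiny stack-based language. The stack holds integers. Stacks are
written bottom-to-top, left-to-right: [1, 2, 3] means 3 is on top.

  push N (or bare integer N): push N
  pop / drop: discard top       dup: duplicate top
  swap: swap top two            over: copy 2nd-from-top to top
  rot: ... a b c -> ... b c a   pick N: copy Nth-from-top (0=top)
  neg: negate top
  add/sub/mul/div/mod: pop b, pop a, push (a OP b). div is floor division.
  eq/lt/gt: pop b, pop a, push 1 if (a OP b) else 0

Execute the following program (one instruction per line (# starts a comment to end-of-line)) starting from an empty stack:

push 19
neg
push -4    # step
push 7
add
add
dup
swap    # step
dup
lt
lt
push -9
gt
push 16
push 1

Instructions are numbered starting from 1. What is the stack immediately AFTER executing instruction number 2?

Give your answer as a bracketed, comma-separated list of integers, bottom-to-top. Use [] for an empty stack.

Answer: [-19]

Derivation:
Step 1 ('push 19'): [19]
Step 2 ('neg'): [-19]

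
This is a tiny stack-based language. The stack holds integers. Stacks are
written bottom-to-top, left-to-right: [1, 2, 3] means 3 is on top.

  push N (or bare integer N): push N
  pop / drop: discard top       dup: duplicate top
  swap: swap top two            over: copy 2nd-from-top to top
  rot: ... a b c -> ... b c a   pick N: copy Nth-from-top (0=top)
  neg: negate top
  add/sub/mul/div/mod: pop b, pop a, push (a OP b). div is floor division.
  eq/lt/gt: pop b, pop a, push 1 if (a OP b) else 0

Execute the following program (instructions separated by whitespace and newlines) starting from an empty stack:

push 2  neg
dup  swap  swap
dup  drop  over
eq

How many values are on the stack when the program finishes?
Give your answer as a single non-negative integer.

After 'push 2': stack = [2] (depth 1)
After 'neg': stack = [-2] (depth 1)
After 'dup': stack = [-2, -2] (depth 2)
After 'swap': stack = [-2, -2] (depth 2)
After 'swap': stack = [-2, -2] (depth 2)
After 'dup': stack = [-2, -2, -2] (depth 3)
After 'drop': stack = [-2, -2] (depth 2)
After 'over': stack = [-2, -2, -2] (depth 3)
After 'eq': stack = [-2, 1] (depth 2)

Answer: 2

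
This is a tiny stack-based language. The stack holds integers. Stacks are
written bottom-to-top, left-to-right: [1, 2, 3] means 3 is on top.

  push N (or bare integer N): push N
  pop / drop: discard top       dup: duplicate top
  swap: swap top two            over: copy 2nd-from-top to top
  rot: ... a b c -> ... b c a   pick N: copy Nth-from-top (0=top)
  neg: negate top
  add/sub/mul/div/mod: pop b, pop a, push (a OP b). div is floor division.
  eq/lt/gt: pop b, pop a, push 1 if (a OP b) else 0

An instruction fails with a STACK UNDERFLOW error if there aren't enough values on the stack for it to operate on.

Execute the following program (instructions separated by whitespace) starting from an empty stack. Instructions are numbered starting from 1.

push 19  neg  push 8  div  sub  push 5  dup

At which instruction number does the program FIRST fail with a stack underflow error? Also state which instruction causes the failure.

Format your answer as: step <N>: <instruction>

Step 1 ('push 19'): stack = [19], depth = 1
Step 2 ('neg'): stack = [-19], depth = 1
Step 3 ('push 8'): stack = [-19, 8], depth = 2
Step 4 ('div'): stack = [-3], depth = 1
Step 5 ('sub'): needs 2 value(s) but depth is 1 — STACK UNDERFLOW

Answer: step 5: sub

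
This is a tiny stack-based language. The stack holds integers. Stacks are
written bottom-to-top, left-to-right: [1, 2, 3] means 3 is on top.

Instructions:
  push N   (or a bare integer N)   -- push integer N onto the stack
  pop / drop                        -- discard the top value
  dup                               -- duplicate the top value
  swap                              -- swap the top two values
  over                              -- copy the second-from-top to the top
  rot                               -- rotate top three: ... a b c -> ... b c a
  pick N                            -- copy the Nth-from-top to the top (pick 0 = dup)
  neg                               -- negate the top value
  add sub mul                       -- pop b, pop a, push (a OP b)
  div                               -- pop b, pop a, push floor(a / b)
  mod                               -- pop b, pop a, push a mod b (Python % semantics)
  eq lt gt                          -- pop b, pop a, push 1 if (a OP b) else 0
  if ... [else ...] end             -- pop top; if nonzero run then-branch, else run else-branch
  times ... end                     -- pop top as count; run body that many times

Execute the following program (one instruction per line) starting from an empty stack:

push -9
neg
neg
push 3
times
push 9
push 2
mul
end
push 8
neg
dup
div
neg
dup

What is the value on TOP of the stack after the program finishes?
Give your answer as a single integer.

After 'push -9': [-9]
After 'neg': [9]
After 'neg': [-9]
After 'push 3': [-9, 3]
After 'times': [-9]
After 'push 9': [-9, 9]
After 'push 2': [-9, 9, 2]
After 'mul': [-9, 18]
After 'push 9': [-9, 18, 9]
After 'push 2': [-9, 18, 9, 2]
After 'mul': [-9, 18, 18]
After 'push 9': [-9, 18, 18, 9]
After 'push 2': [-9, 18, 18, 9, 2]
After 'mul': [-9, 18, 18, 18]
After 'push 8': [-9, 18, 18, 18, 8]
After 'neg': [-9, 18, 18, 18, -8]
After 'dup': [-9, 18, 18, 18, -8, -8]
After 'div': [-9, 18, 18, 18, 1]
After 'neg': [-9, 18, 18, 18, -1]
After 'dup': [-9, 18, 18, 18, -1, -1]

Answer: -1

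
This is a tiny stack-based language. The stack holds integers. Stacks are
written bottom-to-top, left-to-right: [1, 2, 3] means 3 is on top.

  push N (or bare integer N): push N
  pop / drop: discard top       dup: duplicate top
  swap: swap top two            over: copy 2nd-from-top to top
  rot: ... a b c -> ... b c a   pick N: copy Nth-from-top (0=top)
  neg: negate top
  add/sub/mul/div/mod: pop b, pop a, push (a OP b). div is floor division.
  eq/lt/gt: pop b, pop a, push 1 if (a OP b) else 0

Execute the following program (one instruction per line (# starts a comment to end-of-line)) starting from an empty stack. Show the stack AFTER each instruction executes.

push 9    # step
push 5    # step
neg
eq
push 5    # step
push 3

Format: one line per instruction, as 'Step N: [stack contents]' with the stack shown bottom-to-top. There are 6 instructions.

Step 1: [9]
Step 2: [9, 5]
Step 3: [9, -5]
Step 4: [0]
Step 5: [0, 5]
Step 6: [0, 5, 3]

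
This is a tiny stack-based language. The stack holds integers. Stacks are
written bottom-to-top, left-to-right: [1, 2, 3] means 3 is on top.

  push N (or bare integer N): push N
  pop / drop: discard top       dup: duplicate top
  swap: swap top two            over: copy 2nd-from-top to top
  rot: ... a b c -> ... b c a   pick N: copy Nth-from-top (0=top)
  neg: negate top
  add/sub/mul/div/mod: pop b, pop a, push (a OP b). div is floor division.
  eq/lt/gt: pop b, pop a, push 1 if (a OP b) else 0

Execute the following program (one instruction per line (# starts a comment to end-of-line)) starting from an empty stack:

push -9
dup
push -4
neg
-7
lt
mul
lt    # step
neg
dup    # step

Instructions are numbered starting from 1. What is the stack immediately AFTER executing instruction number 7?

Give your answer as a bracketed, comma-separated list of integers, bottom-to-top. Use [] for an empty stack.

Step 1 ('push -9'): [-9]
Step 2 ('dup'): [-9, -9]
Step 3 ('push -4'): [-9, -9, -4]
Step 4 ('neg'): [-9, -9, 4]
Step 5 ('-7'): [-9, -9, 4, -7]
Step 6 ('lt'): [-9, -9, 0]
Step 7 ('mul'): [-9, 0]

Answer: [-9, 0]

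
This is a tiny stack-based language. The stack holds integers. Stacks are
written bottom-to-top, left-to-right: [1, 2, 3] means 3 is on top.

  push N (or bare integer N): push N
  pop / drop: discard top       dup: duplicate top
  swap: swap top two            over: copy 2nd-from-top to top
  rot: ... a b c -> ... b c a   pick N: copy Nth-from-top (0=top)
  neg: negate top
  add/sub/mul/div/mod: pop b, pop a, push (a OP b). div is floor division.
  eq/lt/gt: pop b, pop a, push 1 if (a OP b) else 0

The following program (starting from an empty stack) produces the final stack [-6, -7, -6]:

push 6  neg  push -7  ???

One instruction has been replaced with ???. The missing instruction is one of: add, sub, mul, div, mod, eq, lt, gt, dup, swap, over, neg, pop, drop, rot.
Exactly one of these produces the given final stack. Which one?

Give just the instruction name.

Stack before ???: [-6, -7]
Stack after ???:  [-6, -7, -6]
The instruction that transforms [-6, -7] -> [-6, -7, -6] is: over

Answer: over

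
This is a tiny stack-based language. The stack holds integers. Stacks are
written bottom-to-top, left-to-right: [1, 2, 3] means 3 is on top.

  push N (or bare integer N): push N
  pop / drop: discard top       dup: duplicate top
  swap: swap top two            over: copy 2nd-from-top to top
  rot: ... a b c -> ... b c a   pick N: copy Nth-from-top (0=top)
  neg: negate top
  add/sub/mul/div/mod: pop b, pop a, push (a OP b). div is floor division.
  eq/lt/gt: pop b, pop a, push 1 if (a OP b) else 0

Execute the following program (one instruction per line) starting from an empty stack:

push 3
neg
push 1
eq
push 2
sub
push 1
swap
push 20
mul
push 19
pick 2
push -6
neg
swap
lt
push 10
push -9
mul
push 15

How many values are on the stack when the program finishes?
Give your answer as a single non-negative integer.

After 'push 3': stack = [3] (depth 1)
After 'neg': stack = [-3] (depth 1)
After 'push 1': stack = [-3, 1] (depth 2)
After 'eq': stack = [0] (depth 1)
After 'push 2': stack = [0, 2] (depth 2)
After 'sub': stack = [-2] (depth 1)
After 'push 1': stack = [-2, 1] (depth 2)
After 'swap': stack = [1, -2] (depth 2)
After 'push 20': stack = [1, -2, 20] (depth 3)
After 'mul': stack = [1, -40] (depth 2)
After 'push 19': stack = [1, -40, 19] (depth 3)
After 'pick 2': stack = [1, -40, 19, 1] (depth 4)
After 'push -6': stack = [1, -40, 19, 1, -6] (depth 5)
After 'neg': stack = [1, -40, 19, 1, 6] (depth 5)
After 'swap': stack = [1, -40, 19, 6, 1] (depth 5)
After 'lt': stack = [1, -40, 19, 0] (depth 4)
After 'push 10': stack = [1, -40, 19, 0, 10] (depth 5)
After 'push -9': stack = [1, -40, 19, 0, 10, -9] (depth 6)
After 'mul': stack = [1, -40, 19, 0, -90] (depth 5)
After 'push 15': stack = [1, -40, 19, 0, -90, 15] (depth 6)

Answer: 6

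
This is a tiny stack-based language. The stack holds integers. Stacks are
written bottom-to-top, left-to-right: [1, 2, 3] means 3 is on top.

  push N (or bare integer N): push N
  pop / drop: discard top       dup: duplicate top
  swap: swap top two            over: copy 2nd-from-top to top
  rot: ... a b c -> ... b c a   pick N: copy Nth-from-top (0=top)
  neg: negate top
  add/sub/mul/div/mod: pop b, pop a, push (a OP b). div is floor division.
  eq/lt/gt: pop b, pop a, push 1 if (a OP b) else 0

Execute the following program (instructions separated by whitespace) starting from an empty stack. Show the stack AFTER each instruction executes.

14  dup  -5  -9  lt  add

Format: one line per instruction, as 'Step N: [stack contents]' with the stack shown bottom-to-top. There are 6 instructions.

Step 1: [14]
Step 2: [14, 14]
Step 3: [14, 14, -5]
Step 4: [14, 14, -5, -9]
Step 5: [14, 14, 0]
Step 6: [14, 14]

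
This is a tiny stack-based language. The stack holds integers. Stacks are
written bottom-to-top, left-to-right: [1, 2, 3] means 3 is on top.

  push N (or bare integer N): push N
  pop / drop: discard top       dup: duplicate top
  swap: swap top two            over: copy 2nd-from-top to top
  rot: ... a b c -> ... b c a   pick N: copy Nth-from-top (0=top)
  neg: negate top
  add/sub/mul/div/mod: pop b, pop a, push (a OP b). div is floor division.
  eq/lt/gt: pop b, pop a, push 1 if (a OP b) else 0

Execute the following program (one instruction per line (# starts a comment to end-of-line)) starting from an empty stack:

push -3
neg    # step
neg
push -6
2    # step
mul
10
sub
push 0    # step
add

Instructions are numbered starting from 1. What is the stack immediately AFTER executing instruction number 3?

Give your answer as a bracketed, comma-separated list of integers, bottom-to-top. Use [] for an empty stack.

Step 1 ('push -3'): [-3]
Step 2 ('neg'): [3]
Step 3 ('neg'): [-3]

Answer: [-3]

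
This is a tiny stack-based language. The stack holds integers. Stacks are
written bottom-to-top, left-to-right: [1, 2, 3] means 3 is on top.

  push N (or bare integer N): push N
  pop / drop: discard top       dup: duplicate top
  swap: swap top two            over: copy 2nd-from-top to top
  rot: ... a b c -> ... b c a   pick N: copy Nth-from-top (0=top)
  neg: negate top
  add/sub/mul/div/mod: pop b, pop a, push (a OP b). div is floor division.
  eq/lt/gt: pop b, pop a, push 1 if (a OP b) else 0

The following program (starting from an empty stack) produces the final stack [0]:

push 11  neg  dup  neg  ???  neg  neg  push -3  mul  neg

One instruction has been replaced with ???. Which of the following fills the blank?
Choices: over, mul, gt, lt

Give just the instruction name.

Answer: gt

Derivation:
Stack before ???: [-11, 11]
Stack after ???:  [0]
Checking each choice:
  over: produces [-11, 11, -33]
  mul: produces [-363]
  gt: MATCH
  lt: produces [3]


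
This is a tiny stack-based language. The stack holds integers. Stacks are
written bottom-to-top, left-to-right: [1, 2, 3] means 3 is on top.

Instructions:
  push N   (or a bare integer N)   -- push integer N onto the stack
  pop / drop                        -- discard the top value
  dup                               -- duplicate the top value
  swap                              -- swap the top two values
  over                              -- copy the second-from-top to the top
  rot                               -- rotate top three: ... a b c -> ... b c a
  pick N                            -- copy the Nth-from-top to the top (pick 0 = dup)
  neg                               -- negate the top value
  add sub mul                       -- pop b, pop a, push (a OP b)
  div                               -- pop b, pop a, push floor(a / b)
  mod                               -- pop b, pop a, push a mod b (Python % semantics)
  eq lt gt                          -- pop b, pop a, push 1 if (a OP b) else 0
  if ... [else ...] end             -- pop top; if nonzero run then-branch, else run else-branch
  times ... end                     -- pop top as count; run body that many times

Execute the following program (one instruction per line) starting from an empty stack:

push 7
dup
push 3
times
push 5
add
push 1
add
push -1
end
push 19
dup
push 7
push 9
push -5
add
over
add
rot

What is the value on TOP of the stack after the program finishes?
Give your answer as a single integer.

Answer: 19

Derivation:
After 'push 7': [7]
After 'dup': [7, 7]
After 'push 3': [7, 7, 3]
After 'times': [7, 7]
After 'push 5': [7, 7, 5]
After 'add': [7, 12]
After 'push 1': [7, 12, 1]
After 'add': [7, 13]
After 'push -1': [7, 13, -1]
After 'push 5': [7, 13, -1, 5]
  ...
After 'push -1': [7, 13, 5, 5, -1]
After 'push 19': [7, 13, 5, 5, -1, 19]
After 'dup': [7, 13, 5, 5, -1, 19, 19]
After 'push 7': [7, 13, 5, 5, -1, 19, 19, 7]
After 'push 9': [7, 13, 5, 5, -1, 19, 19, 7, 9]
After 'push -5': [7, 13, 5, 5, -1, 19, 19, 7, 9, -5]
After 'add': [7, 13, 5, 5, -1, 19, 19, 7, 4]
After 'over': [7, 13, 5, 5, -1, 19, 19, 7, 4, 7]
After 'add': [7, 13, 5, 5, -1, 19, 19, 7, 11]
After 'rot': [7, 13, 5, 5, -1, 19, 7, 11, 19]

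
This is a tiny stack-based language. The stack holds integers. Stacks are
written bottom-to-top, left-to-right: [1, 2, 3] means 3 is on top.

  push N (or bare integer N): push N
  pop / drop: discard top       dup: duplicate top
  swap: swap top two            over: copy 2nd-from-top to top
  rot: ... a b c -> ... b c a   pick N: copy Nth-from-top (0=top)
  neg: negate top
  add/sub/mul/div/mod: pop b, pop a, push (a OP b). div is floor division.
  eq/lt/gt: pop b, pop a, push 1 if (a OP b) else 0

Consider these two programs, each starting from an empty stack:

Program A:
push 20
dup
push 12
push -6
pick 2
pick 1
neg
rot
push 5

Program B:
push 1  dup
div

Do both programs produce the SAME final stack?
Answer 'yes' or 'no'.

Answer: no

Derivation:
Program A trace:
  After 'push 20': [20]
  After 'dup': [20, 20]
  After 'push 12': [20, 20, 12]
  After 'push -6': [20, 20, 12, -6]
  After 'pick 2': [20, 20, 12, -6, 20]
  After 'pick 1': [20, 20, 12, -6, 20, -6]
  After 'neg': [20, 20, 12, -6, 20, 6]
  After 'rot': [20, 20, 12, 20, 6, -6]
  After 'push 5': [20, 20, 12, 20, 6, -6, 5]
Program A final stack: [20, 20, 12, 20, 6, -6, 5]

Program B trace:
  After 'push 1': [1]
  After 'dup': [1, 1]
  After 'div': [1]
Program B final stack: [1]
Same: no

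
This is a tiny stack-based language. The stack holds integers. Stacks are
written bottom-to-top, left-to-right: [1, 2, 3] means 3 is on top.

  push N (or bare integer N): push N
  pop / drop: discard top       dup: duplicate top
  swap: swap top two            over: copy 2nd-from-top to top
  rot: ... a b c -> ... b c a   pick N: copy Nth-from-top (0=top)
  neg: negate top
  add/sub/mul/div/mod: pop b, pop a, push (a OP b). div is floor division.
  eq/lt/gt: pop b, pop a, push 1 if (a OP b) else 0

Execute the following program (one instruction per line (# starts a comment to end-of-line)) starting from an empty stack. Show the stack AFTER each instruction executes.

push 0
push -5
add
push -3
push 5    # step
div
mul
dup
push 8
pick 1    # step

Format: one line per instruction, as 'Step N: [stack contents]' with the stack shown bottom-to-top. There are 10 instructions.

Step 1: [0]
Step 2: [0, -5]
Step 3: [-5]
Step 4: [-5, -3]
Step 5: [-5, -3, 5]
Step 6: [-5, -1]
Step 7: [5]
Step 8: [5, 5]
Step 9: [5, 5, 8]
Step 10: [5, 5, 8, 5]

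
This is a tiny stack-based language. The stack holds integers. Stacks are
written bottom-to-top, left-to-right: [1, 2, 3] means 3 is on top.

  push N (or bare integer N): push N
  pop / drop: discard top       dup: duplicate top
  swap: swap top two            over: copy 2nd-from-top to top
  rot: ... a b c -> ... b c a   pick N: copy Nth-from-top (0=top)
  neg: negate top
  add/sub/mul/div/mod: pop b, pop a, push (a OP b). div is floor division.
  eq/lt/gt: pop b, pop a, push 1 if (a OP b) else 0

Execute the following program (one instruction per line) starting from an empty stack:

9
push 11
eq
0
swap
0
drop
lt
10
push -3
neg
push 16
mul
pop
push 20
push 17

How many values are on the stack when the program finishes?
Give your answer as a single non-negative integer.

After 'push 9': stack = [9] (depth 1)
After 'push 11': stack = [9, 11] (depth 2)
After 'eq': stack = [0] (depth 1)
After 'push 0': stack = [0, 0] (depth 2)
After 'swap': stack = [0, 0] (depth 2)
After 'push 0': stack = [0, 0, 0] (depth 3)
After 'drop': stack = [0, 0] (depth 2)
After 'lt': stack = [0] (depth 1)
After 'push 10': stack = [0, 10] (depth 2)
After 'push -3': stack = [0, 10, -3] (depth 3)
After 'neg': stack = [0, 10, 3] (depth 3)
After 'push 16': stack = [0, 10, 3, 16] (depth 4)
After 'mul': stack = [0, 10, 48] (depth 3)
After 'pop': stack = [0, 10] (depth 2)
After 'push 20': stack = [0, 10, 20] (depth 3)
After 'push 17': stack = [0, 10, 20, 17] (depth 4)

Answer: 4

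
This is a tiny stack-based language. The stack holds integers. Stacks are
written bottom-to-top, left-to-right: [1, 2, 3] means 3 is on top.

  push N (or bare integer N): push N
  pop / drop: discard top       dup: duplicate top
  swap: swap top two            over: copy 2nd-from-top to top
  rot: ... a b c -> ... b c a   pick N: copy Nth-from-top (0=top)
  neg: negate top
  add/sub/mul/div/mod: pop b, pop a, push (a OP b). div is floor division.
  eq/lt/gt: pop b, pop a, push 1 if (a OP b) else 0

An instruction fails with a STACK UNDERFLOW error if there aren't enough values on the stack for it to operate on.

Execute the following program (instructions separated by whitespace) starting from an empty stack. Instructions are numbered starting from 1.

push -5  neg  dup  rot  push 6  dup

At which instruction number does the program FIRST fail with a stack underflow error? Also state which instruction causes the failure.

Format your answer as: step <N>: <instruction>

Answer: step 4: rot

Derivation:
Step 1 ('push -5'): stack = [-5], depth = 1
Step 2 ('neg'): stack = [5], depth = 1
Step 3 ('dup'): stack = [5, 5], depth = 2
Step 4 ('rot'): needs 3 value(s) but depth is 2 — STACK UNDERFLOW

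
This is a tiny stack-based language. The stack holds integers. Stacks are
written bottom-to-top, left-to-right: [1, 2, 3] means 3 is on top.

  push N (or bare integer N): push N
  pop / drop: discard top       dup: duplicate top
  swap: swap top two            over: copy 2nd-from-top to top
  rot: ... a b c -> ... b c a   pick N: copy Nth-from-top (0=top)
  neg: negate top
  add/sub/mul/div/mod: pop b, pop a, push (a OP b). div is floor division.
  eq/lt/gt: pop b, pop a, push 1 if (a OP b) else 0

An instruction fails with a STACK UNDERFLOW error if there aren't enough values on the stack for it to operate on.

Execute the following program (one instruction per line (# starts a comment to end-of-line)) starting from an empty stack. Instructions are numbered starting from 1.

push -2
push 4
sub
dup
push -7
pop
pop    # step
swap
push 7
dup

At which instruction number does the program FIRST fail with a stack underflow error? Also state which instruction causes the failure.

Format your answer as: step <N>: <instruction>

Step 1 ('push -2'): stack = [-2], depth = 1
Step 2 ('push 4'): stack = [-2, 4], depth = 2
Step 3 ('sub'): stack = [-6], depth = 1
Step 4 ('dup'): stack = [-6, -6], depth = 2
Step 5 ('push -7'): stack = [-6, -6, -7], depth = 3
Step 6 ('pop'): stack = [-6, -6], depth = 2
Step 7 ('pop'): stack = [-6], depth = 1
Step 8 ('swap'): needs 2 value(s) but depth is 1 — STACK UNDERFLOW

Answer: step 8: swap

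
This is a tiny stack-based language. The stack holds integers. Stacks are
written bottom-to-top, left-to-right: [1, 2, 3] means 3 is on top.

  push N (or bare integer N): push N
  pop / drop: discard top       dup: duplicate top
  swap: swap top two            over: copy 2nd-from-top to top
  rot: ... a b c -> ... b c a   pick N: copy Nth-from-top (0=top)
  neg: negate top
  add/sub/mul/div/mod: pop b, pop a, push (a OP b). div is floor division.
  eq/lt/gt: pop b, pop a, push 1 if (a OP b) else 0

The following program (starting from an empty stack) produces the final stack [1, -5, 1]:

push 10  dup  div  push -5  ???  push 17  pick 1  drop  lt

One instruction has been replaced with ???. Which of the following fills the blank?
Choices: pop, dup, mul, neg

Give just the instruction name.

Answer: dup

Derivation:
Stack before ???: [1, -5]
Stack after ???:  [1, -5, -5]
Checking each choice:
  pop: produces [1]
  dup: MATCH
  mul: produces [1]
  neg: produces [1, 1]


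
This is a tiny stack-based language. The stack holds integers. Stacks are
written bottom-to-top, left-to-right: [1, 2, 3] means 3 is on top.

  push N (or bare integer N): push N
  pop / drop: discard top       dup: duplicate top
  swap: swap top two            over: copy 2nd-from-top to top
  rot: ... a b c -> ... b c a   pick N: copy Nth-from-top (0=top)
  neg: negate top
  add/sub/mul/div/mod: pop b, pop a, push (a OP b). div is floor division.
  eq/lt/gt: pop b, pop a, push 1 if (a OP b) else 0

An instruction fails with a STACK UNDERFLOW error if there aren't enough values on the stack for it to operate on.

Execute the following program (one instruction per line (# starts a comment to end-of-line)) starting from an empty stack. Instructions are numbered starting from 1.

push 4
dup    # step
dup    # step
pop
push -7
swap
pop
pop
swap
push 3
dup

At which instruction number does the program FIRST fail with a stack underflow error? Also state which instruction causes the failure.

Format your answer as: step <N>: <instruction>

Step 1 ('push 4'): stack = [4], depth = 1
Step 2 ('dup'): stack = [4, 4], depth = 2
Step 3 ('dup'): stack = [4, 4, 4], depth = 3
Step 4 ('pop'): stack = [4, 4], depth = 2
Step 5 ('push -7'): stack = [4, 4, -7], depth = 3
Step 6 ('swap'): stack = [4, -7, 4], depth = 3
Step 7 ('pop'): stack = [4, -7], depth = 2
Step 8 ('pop'): stack = [4], depth = 1
Step 9 ('swap'): needs 2 value(s) but depth is 1 — STACK UNDERFLOW

Answer: step 9: swap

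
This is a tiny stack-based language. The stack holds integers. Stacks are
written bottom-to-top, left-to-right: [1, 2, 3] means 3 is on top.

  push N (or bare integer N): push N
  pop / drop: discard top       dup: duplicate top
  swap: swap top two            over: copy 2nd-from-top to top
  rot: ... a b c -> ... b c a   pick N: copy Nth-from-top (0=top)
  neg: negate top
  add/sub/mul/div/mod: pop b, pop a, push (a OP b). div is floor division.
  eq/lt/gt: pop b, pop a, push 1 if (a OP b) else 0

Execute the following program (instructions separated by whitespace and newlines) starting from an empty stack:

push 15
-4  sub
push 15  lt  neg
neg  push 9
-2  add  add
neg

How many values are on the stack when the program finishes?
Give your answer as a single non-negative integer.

Answer: 1

Derivation:
After 'push 15': stack = [15] (depth 1)
After 'push -4': stack = [15, -4] (depth 2)
After 'sub': stack = [19] (depth 1)
After 'push 15': stack = [19, 15] (depth 2)
After 'lt': stack = [0] (depth 1)
After 'neg': stack = [0] (depth 1)
After 'neg': stack = [0] (depth 1)
After 'push 9': stack = [0, 9] (depth 2)
After 'push -2': stack = [0, 9, -2] (depth 3)
After 'add': stack = [0, 7] (depth 2)
After 'add': stack = [7] (depth 1)
After 'neg': stack = [-7] (depth 1)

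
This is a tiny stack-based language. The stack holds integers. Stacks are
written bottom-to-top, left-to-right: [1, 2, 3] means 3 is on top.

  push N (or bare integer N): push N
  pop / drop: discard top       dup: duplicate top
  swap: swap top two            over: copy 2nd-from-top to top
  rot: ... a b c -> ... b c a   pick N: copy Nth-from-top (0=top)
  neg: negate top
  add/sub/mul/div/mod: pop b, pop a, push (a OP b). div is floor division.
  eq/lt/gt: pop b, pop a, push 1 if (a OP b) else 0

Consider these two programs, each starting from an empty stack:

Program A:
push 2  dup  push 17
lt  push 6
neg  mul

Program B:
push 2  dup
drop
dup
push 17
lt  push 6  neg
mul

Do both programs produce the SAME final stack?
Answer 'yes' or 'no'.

Program A trace:
  After 'push 2': [2]
  After 'dup': [2, 2]
  After 'push 17': [2, 2, 17]
  After 'lt': [2, 1]
  After 'push 6': [2, 1, 6]
  After 'neg': [2, 1, -6]
  After 'mul': [2, -6]
Program A final stack: [2, -6]

Program B trace:
  After 'push 2': [2]
  After 'dup': [2, 2]
  After 'drop': [2]
  After 'dup': [2, 2]
  After 'push 17': [2, 2, 17]
  After 'lt': [2, 1]
  After 'push 6': [2, 1, 6]
  After 'neg': [2, 1, -6]
  After 'mul': [2, -6]
Program B final stack: [2, -6]
Same: yes

Answer: yes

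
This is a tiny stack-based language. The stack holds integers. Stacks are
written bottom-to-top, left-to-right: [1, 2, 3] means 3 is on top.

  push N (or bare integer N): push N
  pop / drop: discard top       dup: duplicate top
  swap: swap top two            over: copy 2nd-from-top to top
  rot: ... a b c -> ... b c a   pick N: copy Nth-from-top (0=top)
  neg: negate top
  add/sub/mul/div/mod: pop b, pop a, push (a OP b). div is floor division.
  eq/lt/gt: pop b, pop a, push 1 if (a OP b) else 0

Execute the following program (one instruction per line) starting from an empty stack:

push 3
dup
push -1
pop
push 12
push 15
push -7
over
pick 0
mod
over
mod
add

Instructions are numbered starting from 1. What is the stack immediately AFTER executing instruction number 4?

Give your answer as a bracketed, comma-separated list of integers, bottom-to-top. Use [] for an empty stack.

Answer: [3, 3]

Derivation:
Step 1 ('push 3'): [3]
Step 2 ('dup'): [3, 3]
Step 3 ('push -1'): [3, 3, -1]
Step 4 ('pop'): [3, 3]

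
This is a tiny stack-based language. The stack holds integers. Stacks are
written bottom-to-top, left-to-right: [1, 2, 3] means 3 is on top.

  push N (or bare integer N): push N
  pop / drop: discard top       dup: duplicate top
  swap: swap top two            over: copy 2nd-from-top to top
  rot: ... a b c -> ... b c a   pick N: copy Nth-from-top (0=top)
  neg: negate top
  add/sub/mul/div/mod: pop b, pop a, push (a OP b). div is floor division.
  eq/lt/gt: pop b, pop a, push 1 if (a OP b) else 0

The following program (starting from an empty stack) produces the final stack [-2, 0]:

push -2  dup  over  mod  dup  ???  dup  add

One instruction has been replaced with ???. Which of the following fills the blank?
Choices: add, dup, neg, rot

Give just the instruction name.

Stack before ???: [-2, 0, 0]
Stack after ???:  [-2, 0]
Checking each choice:
  add: MATCH
  dup: produces [-2, 0, 0, 0]
  neg: produces [-2, 0, 0]
  rot: produces [0, 0, -4]


Answer: add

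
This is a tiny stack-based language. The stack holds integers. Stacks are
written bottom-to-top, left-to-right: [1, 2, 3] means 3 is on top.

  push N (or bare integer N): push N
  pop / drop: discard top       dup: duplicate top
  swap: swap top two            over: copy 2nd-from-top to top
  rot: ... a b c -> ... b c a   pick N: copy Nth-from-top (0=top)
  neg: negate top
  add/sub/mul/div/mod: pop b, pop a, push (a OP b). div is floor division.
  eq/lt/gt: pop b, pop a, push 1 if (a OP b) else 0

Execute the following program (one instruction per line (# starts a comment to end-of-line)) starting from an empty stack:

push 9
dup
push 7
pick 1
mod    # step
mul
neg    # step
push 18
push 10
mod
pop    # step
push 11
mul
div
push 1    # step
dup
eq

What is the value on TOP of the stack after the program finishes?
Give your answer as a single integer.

Answer: 1

Derivation:
After 'push 9': [9]
After 'dup': [9, 9]
After 'push 7': [9, 9, 7]
After 'pick 1': [9, 9, 7, 9]
After 'mod': [9, 9, 7]
After 'mul': [9, 63]
After 'neg': [9, -63]
After 'push 18': [9, -63, 18]
After 'push 10': [9, -63, 18, 10]
After 'mod': [9, -63, 8]
After 'pop': [9, -63]
After 'push 11': [9, -63, 11]
After 'mul': [9, -693]
After 'div': [-1]
After 'push 1': [-1, 1]
After 'dup': [-1, 1, 1]
After 'eq': [-1, 1]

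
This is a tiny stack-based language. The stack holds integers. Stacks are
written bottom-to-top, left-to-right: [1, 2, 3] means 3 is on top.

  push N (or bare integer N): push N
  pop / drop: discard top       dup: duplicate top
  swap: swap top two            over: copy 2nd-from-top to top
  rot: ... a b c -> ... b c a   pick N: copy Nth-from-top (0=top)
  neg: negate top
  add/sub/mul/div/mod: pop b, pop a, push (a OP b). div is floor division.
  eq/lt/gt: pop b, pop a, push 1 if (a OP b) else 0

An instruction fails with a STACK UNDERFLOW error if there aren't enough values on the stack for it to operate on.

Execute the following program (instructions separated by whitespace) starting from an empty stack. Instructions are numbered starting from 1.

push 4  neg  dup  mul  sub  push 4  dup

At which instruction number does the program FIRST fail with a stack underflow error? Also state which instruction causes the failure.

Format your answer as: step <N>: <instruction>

Answer: step 5: sub

Derivation:
Step 1 ('push 4'): stack = [4], depth = 1
Step 2 ('neg'): stack = [-4], depth = 1
Step 3 ('dup'): stack = [-4, -4], depth = 2
Step 4 ('mul'): stack = [16], depth = 1
Step 5 ('sub'): needs 2 value(s) but depth is 1 — STACK UNDERFLOW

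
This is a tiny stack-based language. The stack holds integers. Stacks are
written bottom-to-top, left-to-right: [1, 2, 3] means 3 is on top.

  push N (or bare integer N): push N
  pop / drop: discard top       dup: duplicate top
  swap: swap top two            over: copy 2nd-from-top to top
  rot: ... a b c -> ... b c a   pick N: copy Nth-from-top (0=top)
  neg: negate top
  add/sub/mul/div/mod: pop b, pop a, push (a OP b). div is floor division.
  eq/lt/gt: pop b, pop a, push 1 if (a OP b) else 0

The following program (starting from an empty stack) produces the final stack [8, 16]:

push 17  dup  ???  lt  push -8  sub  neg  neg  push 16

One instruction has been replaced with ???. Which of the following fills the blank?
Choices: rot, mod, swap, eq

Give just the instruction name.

Stack before ???: [17, 17]
Stack after ???:  [17, 17]
Checking each choice:
  rot: stack underflow (need 3, have 2)
  mod: stack underflow (need 2, have 1)
  swap: MATCH
  eq: stack underflow (need 2, have 1)


Answer: swap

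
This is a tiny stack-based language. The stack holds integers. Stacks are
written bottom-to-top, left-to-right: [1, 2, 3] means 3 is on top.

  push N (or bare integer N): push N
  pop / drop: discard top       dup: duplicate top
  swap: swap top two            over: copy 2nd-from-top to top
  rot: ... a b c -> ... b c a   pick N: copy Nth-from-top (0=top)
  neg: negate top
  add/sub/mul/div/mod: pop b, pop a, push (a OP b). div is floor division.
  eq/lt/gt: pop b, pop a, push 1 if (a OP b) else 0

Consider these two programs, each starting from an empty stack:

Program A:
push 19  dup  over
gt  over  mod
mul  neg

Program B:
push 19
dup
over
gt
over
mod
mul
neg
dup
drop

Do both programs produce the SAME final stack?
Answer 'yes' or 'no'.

Answer: yes

Derivation:
Program A trace:
  After 'push 19': [19]
  After 'dup': [19, 19]
  After 'over': [19, 19, 19]
  After 'gt': [19, 0]
  After 'over': [19, 0, 19]
  After 'mod': [19, 0]
  After 'mul': [0]
  After 'neg': [0]
Program A final stack: [0]

Program B trace:
  After 'push 19': [19]
  After 'dup': [19, 19]
  After 'over': [19, 19, 19]
  After 'gt': [19, 0]
  After 'over': [19, 0, 19]
  After 'mod': [19, 0]
  After 'mul': [0]
  After 'neg': [0]
  After 'dup': [0, 0]
  After 'drop': [0]
Program B final stack: [0]
Same: yes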